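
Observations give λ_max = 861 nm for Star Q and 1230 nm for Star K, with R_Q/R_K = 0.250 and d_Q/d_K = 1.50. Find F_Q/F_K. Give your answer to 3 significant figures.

0.116

Wien's law: T_Q/T_K = λ_K/λ_Q = 1230/861 = 1.429.
L_Q/L_K = (R_Q/R_K)²(T_Q/T_K)⁴ = (0.250)²(1.429)⁴ = 0.2603.
F_Q/F_K = (L_Q/L_K)/(d_Q/d_K)² = 0.2603/(1.50)² = 0.1157.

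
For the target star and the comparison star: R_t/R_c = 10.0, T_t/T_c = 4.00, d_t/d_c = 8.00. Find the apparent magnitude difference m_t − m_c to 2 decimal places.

-6.51

L_t/L_c = (10.0)²(4.00)⁴ = 2.560×10^4.
F_t/F_c = (L_t/L_c)/(d_t/d_c)² = 2.560×10^4/64.00 = 400.0.
m_t − m_c = −2.5 log₁₀(400.0) = -6.51.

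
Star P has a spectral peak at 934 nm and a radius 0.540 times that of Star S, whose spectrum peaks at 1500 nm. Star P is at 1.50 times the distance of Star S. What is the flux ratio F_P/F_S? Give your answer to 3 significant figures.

Wien's law: T_P/T_S = λ_S/λ_P = 1500/934 = 1.606.
L_P/L_S = (R_P/R_S)²(T_P/T_S)⁴ = (0.540)²(1.606)⁴ = 1.940.
F_P/F_S = (L_P/L_S)/(d_P/d_S)² = 1.940/(1.50)² = 0.8621.

0.862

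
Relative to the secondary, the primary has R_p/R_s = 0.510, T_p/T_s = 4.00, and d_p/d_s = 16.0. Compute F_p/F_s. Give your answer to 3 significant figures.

0.260

L_p/L_s = (R_p/R_s)²(T_p/T_s)⁴ = (0.510)² × (4.00)⁴ = 66.59.
F_p/F_s = (L_p/L_s)/(d_p/d_s)² = 66.59 / (16.0)² = 0.2601.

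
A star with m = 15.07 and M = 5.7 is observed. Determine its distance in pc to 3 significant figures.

m − M = 5 log₁₀(d/10 pc)
15.07 − (5.7) = 9.37 = 5 log₁₀(d/10)
d = 10 × 10^(9.37/5) = 10 × 10^1.874 = 748.2 pc.

748 pc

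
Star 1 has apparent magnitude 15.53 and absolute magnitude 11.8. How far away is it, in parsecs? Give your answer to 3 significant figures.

55.7 pc

m − M = 5 log₁₀(d/10 pc)
15.53 − (11.8) = 3.73 = 5 log₁₀(d/10)
d = 10 × 10^(3.73/5) = 10 × 10^0.746 = 55.72 pc.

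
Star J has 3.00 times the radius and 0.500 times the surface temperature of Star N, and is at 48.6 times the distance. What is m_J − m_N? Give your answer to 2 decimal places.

9.06

L_J/L_N = (3.00)²(0.500)⁴ = 0.5625.
F_J/F_N = (L_J/L_N)/(d_J/d_N)² = 0.5625/2362 = 2.381×10^-4.
m_J − m_N = −2.5 log₁₀(2.381×10^-4) = 9.06.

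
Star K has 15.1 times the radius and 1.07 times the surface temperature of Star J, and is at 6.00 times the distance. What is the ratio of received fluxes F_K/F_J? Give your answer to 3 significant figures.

L_K/L_J = (R_K/R_J)²(T_K/T_J)⁴ = (15.1)² × (1.07)⁴ = 298.9.
F_K/F_J = (L_K/L_J)/(d_K/d_J)² = 298.9 / (6.00)² = 8.302.

8.30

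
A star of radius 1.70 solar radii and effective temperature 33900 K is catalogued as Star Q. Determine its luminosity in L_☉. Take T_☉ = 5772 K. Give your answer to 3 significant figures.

L/L_☉ = (R/R_☉)² (T/T_☉)⁴ = (1.70)² × (33900/5772)⁴
       = 2.890 × (5.873)⁴ = 2.890 × 1190 = 3439.

3.44×10^3 L_☉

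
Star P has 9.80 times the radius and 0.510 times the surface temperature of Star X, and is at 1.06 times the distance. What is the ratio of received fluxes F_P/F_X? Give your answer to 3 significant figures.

5.78

L_P/L_X = (R_P/R_X)²(T_P/T_X)⁴ = (9.80)² × (0.510)⁴ = 6.497.
F_P/F_X = (L_P/L_X)/(d_P/d_X)² = 6.497 / (1.06)² = 5.783.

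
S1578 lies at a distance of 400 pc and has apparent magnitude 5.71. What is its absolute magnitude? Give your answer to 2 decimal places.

-2.30

M = m − 5 log₁₀(d/10 pc) = 5.71 − 5 log₁₀(400/10)
  = 5.71 − 5 × 1.602 = 5.71 − 8.01 = -2.30.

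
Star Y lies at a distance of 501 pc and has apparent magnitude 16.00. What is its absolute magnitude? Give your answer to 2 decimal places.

M = m − 5 log₁₀(d/10 pc) = 16.00 − 5 log₁₀(501/10)
  = 16.00 − 5 × 1.700 = 16.00 − 8.50 = 7.50.

7.50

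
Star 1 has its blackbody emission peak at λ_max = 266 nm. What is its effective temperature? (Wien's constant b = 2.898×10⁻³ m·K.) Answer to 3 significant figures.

T = b/λ_max = 2.898×10⁻³ / (266×10⁻⁹) = 1.089×10^4 K.

1.09×10^4 K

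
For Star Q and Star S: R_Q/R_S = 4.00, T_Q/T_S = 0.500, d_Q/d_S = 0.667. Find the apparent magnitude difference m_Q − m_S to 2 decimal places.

L_Q/L_S = (4.00)²(0.500)⁴ = 1.000.
F_Q/F_S = (L_Q/L_S)/(d_Q/d_S)² = 1.000/0.4449 = 2.248.
m_Q − m_S = −2.5 log₁₀(2.248) = -0.88.

-0.88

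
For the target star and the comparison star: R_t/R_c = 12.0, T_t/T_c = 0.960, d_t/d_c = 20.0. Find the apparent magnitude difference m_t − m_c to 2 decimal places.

1.29

L_t/L_c = (12.0)²(0.960)⁴ = 122.3.
F_t/F_c = (L_t/L_c)/(d_t/d_c)² = 122.3/400.0 = 0.3058.
m_t − m_c = −2.5 log₁₀(0.3058) = 1.29.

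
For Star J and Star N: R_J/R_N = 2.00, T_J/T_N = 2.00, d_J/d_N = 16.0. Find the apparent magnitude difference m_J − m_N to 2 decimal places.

L_J/L_N = (2.00)²(2.00)⁴ = 64.00.
F_J/F_N = (L_J/L_N)/(d_J/d_N)² = 64.00/256.0 = 0.2500.
m_J − m_N = −2.5 log₁₀(0.2500) = 1.51.

1.51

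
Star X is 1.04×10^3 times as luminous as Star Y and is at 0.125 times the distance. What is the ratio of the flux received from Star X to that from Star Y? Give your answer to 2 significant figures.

6.7×10^4

F = L/(4πd²), so F_X/F_Y = (L_X/L_Y) / (d_X/d_Y)²
= 1.04×10^3 / (0.125)² = 1.04×10^3 / 0.01562 = 6.656×10^4.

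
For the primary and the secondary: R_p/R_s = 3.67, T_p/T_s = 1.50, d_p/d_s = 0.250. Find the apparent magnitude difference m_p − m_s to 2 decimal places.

-7.59

L_p/L_s = (3.67)²(1.50)⁴ = 68.19.
F_p/F_s = (L_p/L_s)/(d_p/d_s)² = 68.19/0.06250 = 1091.
m_p − m_s = −2.5 log₁₀(1091) = -7.59.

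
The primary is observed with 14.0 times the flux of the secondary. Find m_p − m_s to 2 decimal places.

-2.87

m_p − m_s = −2.5 log₁₀(F_p/F_s) = −2.5 log₁₀(14.0) = −2.5 × (1.146) = -2.865.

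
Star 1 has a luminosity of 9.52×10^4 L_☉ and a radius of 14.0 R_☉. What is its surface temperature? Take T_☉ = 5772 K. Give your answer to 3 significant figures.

T/T_☉ = (L/L_☉)^(1/4) / (R/R_☉)^(1/2)
T = 5772 × (9.52×10^4)^(1/4) / √(14.0) = 5772 × 17.57 / 3.742 = 2.710×10^4 K.

2.71×10^4 K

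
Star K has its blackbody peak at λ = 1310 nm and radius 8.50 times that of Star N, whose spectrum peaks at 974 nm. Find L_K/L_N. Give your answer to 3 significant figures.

Wien's law gives T ∝ 1/λ_max, so T_K/T_N = λ_N/λ_K = 974/1310 = 0.7435.
Then L ∝ R²T⁴ gives L_K/L_N = (8.50)² × (0.7435)⁴ = 72.25 × 0.3056 = 22.08.

22.1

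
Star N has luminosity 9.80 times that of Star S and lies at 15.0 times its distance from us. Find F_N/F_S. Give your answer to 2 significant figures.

F = L/(4πd²), so F_N/F_S = (L_N/L_S) / (d_N/d_S)²
= 9.80 / (15.0)² = 9.80 / 225.0 = 0.04356.

0.044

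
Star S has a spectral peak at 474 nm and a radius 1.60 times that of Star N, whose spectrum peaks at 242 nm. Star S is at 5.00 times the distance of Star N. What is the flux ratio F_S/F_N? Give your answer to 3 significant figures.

Wien's law: T_S/T_N = λ_N/λ_S = 242/474 = 0.5105.
L_S/L_N = (R_S/R_N)²(T_S/T_N)⁴ = (1.60)²(0.5105)⁴ = 0.1739.
F_S/F_N = (L_S/L_N)/(d_S/d_N)² = 0.1739/(5.00)² = 0.006957.

0.00696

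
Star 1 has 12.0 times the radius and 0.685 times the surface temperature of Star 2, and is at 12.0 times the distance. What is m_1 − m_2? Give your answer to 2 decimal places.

L_1/L_2 = (12.0)²(0.685)⁴ = 31.70.
F_1/F_2 = (L_1/L_2)/(d_1/d_2)² = 31.70/144.0 = 0.2202.
m_1 − m_2 = −2.5 log₁₀(0.2202) = 1.64.

1.64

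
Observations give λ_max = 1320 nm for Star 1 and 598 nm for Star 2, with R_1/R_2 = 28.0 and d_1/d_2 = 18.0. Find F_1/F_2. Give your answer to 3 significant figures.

Wien's law: T_1/T_2 = λ_2/λ_1 = 598/1320 = 0.4530.
L_1/L_2 = (R_1/R_2)²(T_1/T_2)⁴ = (28.0)²(0.4530)⁴ = 33.02.
F_1/F_2 = (L_1/L_2)/(d_1/d_2)² = 33.02/(18.0)² = 0.1019.

0.102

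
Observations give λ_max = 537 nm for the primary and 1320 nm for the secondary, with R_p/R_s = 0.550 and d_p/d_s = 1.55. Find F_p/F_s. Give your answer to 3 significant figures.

4.60

Wien's law: T_p/T_s = λ_s/λ_p = 1320/537 = 2.458.
L_p/L_s = (R_p/R_s)²(T_p/T_s)⁴ = (0.550)²(2.458)⁴ = 11.04.
F_p/F_s = (L_p/L_s)/(d_p/d_s)² = 11.04/(1.55)² = 4.597.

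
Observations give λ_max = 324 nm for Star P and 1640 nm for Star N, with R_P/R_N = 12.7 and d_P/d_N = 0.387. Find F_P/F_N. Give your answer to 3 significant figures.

Wien's law: T_P/T_N = λ_N/λ_P = 1640/324 = 5.062.
L_P/L_N = (R_P/R_N)²(T_P/T_N)⁴ = (12.7)²(5.062)⁴ = 1.059×10^5.
F_P/F_N = (L_P/L_N)/(d_P/d_N)² = 1.059×10^5/(0.387)² = 7.069×10^5.

7.07×10^5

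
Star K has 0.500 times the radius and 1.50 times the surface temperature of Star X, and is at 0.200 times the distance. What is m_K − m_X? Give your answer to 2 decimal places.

L_K/L_X = (0.500)²(1.50)⁴ = 1.266.
F_K/F_X = (L_K/L_X)/(d_K/d_X)² = 1.266/0.04000 = 31.64.
m_K − m_X = −2.5 log₁₀(31.64) = -3.75.

-3.75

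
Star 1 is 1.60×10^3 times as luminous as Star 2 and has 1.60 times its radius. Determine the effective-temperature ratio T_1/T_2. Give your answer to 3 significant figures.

5.00

L ∝ R²T⁴ gives T ∝ (L/R²)^(1/4), so
T_1/T_2 = (1.60×10^3 / 1.60²)^(1/4) = (625.0)^(1/4) = 5.000.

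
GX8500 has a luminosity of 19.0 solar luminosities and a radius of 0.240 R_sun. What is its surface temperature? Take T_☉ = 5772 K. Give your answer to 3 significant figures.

T/T_☉ = (L/L_☉)^(1/4) / (R/R_☉)^(1/2)
T = 5772 × (19.0)^(1/4) / √(0.240) = 5772 × 2.088 / 0.4899 = 2.460×10^4 K.

2.46×10^4 K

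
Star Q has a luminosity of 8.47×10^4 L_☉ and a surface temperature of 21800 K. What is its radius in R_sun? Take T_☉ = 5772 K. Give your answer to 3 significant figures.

R/R_☉ = √(L/L_☉) / (T/T_☉)² = √(8.47×10^4) / (3.777)²
       = 291.0 / 14.26 = 20.40.

20.4 R_sun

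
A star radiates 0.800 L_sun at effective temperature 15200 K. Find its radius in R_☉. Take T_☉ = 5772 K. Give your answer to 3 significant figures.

R/R_☉ = √(L/L_☉) / (T/T_☉)² = √(0.800) / (2.633)²
       = 0.8944 / 6.935 = 0.1290.

0.129 R_☉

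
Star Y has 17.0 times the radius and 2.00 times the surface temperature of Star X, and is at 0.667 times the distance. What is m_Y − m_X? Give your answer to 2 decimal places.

L_Y/L_X = (17.0)²(2.00)⁴ = 4624.
F_Y/F_X = (L_Y/L_X)/(d_Y/d_X)² = 4624/0.4449 = 1.039×10^4.
m_Y − m_X = −2.5 log₁₀(1.039×10^4) = -10.04.

-10.04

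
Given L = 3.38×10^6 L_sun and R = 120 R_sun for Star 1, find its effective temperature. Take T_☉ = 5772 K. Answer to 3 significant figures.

T/T_☉ = (L/L_☉)^(1/4) / (R/R_☉)^(1/2)
T = 5772 × (3.38×10^6)^(1/4) / √(120) = 5772 × 42.88 / 10.95 = 2.259×10^4 K.

2.26×10^4 K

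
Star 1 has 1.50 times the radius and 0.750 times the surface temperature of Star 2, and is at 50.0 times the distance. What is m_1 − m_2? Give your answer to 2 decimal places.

L_1/L_2 = (1.50)²(0.750)⁴ = 0.7119.
F_1/F_2 = (L_1/L_2)/(d_1/d_2)² = 0.7119/2500 = 2.848×10^-4.
m_1 − m_2 = −2.5 log₁₀(2.848×10^-4) = 8.86.

8.86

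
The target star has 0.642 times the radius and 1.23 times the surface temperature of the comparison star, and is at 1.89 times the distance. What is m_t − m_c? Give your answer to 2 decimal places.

L_t/L_c = (0.642)²(1.23)⁴ = 0.9434.
F_t/F_c = (L_t/L_c)/(d_t/d_c)² = 0.9434/3.572 = 0.2641.
m_t − m_c = −2.5 log₁₀(0.2641) = 1.45.

1.45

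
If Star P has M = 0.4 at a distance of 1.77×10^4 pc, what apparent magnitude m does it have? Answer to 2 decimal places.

m = M + 5 log₁₀(d/10 pc) = 0.4 + 5 log₁₀(1.77×10^4/10)
  = 0.4 + 5 × 3.248 = 0.4 + 16.24 = 16.64.

16.64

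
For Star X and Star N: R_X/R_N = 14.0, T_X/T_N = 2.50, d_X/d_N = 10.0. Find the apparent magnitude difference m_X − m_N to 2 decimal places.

L_X/L_N = (14.0)²(2.50)⁴ = 7656.
F_X/F_N = (L_X/L_N)/(d_X/d_N)² = 7656/100.0 = 76.56.
m_X − m_N = −2.5 log₁₀(76.56) = -4.71.

-4.71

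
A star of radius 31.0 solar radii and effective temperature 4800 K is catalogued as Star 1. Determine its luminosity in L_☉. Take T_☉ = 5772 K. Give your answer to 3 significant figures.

L/L_☉ = (R/R_☉)² (T/T_☉)⁴ = (31.0)² × (4800/5772)⁴
       = 961.0 × (0.8316)⁴ = 961.0 × 0.4783 = 459.6.

460 L_☉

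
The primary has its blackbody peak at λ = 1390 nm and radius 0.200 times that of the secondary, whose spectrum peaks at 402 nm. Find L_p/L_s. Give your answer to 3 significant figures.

2.80×10^-4

Wien's law gives T ∝ 1/λ_max, so T_p/T_s = λ_s/λ_p = 402/1390 = 0.2892.
Then L ∝ R²T⁴ gives L_p/L_s = (0.200)² × (0.2892)⁴ = 0.04000 × 0.006996 = 2.798×10^-4.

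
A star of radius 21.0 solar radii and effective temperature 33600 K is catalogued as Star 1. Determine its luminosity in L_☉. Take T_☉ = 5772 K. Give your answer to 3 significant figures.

L/L_☉ = (R/R_☉)² (T/T_☉)⁴ = (21.0)² × (33600/5772)⁴
       = 441.0 × (5.821)⁴ = 441.0 × 1148 = 5.064×10^5.

5.06×10^5 L_☉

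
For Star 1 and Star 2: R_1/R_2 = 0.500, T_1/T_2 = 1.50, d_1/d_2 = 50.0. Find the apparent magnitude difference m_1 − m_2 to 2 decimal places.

8.24

L_1/L_2 = (0.500)²(1.50)⁴ = 1.266.
F_1/F_2 = (L_1/L_2)/(d_1/d_2)² = 1.266/2500 = 5.062×10^-4.
m_1 − m_2 = −2.5 log₁₀(5.062×10^-4) = 8.24.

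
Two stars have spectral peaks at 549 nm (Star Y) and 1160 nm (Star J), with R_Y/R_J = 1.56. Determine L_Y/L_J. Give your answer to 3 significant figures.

48.5

Wien's law gives T ∝ 1/λ_max, so T_Y/T_J = λ_J/λ_Y = 1160/549 = 2.113.
Then L ∝ R²T⁴ gives L_Y/L_J = (1.56)² × (2.113)⁴ = 2.434 × 19.93 = 48.51.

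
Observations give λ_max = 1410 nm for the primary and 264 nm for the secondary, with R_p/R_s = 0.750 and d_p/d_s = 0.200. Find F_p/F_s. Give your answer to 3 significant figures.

Wien's law: T_p/T_s = λ_s/λ_p = 264/1410 = 0.1872.
L_p/L_s = (R_p/R_s)²(T_p/T_s)⁴ = (0.750)²(0.1872)⁴ = 6.913×10^-4.
F_p/F_s = (L_p/L_s)/(d_p/d_s)² = 6.913×10^-4/(0.200)² = 0.01728.

0.0173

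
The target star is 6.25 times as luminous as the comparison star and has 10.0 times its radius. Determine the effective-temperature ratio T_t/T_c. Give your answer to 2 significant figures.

0.50

L ∝ R²T⁴ gives T ∝ (L/R²)^(1/4), so
T_t/T_c = (6.25 / 10.0²)^(1/4) = (0.06250)^(1/4) = 0.5000.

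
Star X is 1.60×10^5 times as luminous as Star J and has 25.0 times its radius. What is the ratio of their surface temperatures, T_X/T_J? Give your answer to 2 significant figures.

4.0

L ∝ R²T⁴ gives T ∝ (L/R²)^(1/4), so
T_X/T_J = (1.60×10^5 / 25.0²)^(1/4) = (256.0)^(1/4) = 4.000.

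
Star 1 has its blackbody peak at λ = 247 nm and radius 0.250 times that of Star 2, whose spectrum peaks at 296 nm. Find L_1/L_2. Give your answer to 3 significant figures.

0.129

Wien's law gives T ∝ 1/λ_max, so T_1/T_2 = λ_2/λ_1 = 296/247 = 1.198.
Then L ∝ R²T⁴ gives L_1/L_2 = (0.250)² × (1.198)⁴ = 0.06250 × 2.062 = 0.1289.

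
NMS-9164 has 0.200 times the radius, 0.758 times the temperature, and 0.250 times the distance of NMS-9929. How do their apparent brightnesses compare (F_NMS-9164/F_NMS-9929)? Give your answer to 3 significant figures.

L_NMS-9164/L_NMS-9929 = (R_NMS-9164/R_NMS-9929)²(T_NMS-9164/T_NMS-9929)⁴ = (0.200)² × (0.758)⁴ = 0.01320.
F_NMS-9164/F_NMS-9929 = (L_NMS-9164/L_NMS-9929)/(d_NMS-9164/d_NMS-9929)² = 0.01320 / (0.250)² = 0.2113.

0.211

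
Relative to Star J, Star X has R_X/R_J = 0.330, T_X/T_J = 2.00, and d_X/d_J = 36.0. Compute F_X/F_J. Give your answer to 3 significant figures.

0.00134

L_X/L_J = (R_X/R_J)²(T_X/T_J)⁴ = (0.330)² × (2.00)⁴ = 1.742.
F_X/F_J = (L_X/L_J)/(d_X/d_J)² = 1.742 / (36.0)² = 0.001344.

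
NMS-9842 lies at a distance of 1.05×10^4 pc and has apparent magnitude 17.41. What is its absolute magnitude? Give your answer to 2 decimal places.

M = m − 5 log₁₀(d/10 pc) = 17.41 − 5 log₁₀(1.05×10^4/10)
  = 17.41 − 5 × 3.021 = 17.41 − 15.11 = 2.30.

2.30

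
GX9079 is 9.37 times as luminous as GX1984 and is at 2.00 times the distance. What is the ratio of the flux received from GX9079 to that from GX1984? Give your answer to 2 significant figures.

F = L/(4πd²), so F_GX9079/F_GX1984 = (L_GX9079/L_GX1984) / (d_GX9079/d_GX1984)²
= 9.37 / (2.00)² = 9.37 / 4.000 = 2.342.

2.3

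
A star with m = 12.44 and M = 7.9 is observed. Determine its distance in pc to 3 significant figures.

m − M = 5 log₁₀(d/10 pc)
12.44 − (7.9) = 4.54 = 5 log₁₀(d/10)
d = 10 × 10^(4.54/5) = 10 × 10^0.908 = 80.91 pc.

80.9 pc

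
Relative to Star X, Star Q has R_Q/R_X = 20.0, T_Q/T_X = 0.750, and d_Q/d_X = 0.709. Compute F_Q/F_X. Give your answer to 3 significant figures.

252

L_Q/L_X = (R_Q/R_X)²(T_Q/T_X)⁴ = (20.0)² × (0.750)⁴ = 126.6.
F_Q/F_X = (L_Q/L_X)/(d_Q/d_X)² = 126.6 / (0.709)² = 251.8.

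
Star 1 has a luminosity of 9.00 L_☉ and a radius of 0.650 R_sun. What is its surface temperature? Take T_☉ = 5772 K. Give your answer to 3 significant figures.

T/T_☉ = (L/L_☉)^(1/4) / (R/R_☉)^(1/2)
T = 5772 × (9.00)^(1/4) / √(0.650) = 5772 × 1.732 / 0.8062 = 1.240×10^4 K.

1.24×10^4 K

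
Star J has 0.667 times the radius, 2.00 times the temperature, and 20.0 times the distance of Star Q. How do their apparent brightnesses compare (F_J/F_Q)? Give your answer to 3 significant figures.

L_J/L_Q = (R_J/R_Q)²(T_J/T_Q)⁴ = (0.667)² × (2.00)⁴ = 7.118.
F_J/F_Q = (L_J/L_Q)/(d_J/d_Q)² = 7.118 / (20.0)² = 0.01780.

0.0178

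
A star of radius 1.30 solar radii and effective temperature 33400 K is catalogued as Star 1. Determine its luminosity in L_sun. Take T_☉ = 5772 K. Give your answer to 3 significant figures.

L/L_☉ = (R/R_☉)² (T/T_☉)⁴ = (1.30)² × (33400/5772)⁴
       = 1.690 × (5.787)⁴ = 1.690 × 1121 = 1895.

1.89×10^3 L_sun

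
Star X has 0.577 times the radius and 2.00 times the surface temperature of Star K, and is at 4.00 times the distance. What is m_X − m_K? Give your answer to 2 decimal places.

1.19

L_X/L_K = (0.577)²(2.00)⁴ = 5.327.
F_X/F_K = (L_X/L_K)/(d_X/d_K)² = 5.327/16.00 = 0.3329.
m_X − m_K = −2.5 log₁₀(0.3329) = 1.19.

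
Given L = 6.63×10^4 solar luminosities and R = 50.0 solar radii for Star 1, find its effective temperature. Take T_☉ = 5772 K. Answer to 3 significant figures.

T/T_☉ = (L/L_☉)^(1/4) / (R/R_☉)^(1/2)
T = 5772 × (6.63×10^4)^(1/4) / √(50.0) = 5772 × 16.05 / 7.071 = 1.310×10^4 K.

1.31×10^4 K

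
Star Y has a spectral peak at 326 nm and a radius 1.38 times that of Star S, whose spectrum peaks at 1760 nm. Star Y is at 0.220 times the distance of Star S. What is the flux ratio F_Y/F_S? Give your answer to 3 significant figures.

Wien's law: T_Y/T_S = λ_S/λ_Y = 1760/326 = 5.399.
L_Y/L_S = (R_Y/R_S)²(T_Y/T_S)⁴ = (1.38)²(5.399)⁴ = 1618.
F_Y/F_S = (L_Y/L_S)/(d_Y/d_S)² = 1618/(0.220)² = 3.343×10^4.

3.34×10^4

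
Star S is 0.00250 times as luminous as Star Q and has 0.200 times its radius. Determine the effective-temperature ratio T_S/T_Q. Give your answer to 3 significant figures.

0.500

L ∝ R²T⁴ gives T ∝ (L/R²)^(1/4), so
T_S/T_Q = (0.00250 / 0.200²)^(1/4) = (0.06250)^(1/4) = 0.5000.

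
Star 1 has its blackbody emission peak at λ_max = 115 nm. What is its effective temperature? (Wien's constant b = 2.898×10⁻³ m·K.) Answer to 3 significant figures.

T = b/λ_max = 2.898×10⁻³ / (115×10⁻⁹) = 2.520×10^4 K.

2.52×10^4 K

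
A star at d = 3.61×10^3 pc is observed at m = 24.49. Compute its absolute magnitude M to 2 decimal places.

11.70

M = m − 5 log₁₀(d/10 pc) = 24.49 − 5 log₁₀(3.61×10^3/10)
  = 24.49 − 5 × 2.558 = 24.49 − 12.79 = 11.70.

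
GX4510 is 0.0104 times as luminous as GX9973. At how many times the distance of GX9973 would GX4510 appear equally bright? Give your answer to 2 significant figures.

Equal flux requires L_GX4510/d_GX4510² = L_GX9973/d_GX9973², so d_GX4510/d_GX9973 = √(L_GX4510/L_GX9973)
= √(0.0104) = 0.1020.

0.10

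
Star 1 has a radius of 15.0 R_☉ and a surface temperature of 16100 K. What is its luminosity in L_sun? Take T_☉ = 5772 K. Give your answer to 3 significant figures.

1.36×10^4 L_sun

L/L_☉ = (R/R_☉)² (T/T_☉)⁴ = (15.0)² × (16100/5772)⁴
       = 225.0 × (2.789)⁴ = 225.0 × 60.53 = 1.362×10^4.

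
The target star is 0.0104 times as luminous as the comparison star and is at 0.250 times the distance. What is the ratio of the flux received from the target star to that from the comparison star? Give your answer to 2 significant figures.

0.17

F = L/(4πd²), so F_t/F_c = (L_t/L_c) / (d_t/d_c)²
= 0.0104 / (0.250)² = 0.0104 / 0.06250 = 0.1664.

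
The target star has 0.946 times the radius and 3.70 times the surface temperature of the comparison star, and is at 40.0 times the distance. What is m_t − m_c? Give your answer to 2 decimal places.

L_t/L_c = (0.946)²(3.70)⁴ = 167.7.
F_t/F_c = (L_t/L_c)/(d_t/d_c)² = 167.7/1600 = 0.1048.
m_t − m_c = −2.5 log₁₀(0.1048) = 2.45.

2.45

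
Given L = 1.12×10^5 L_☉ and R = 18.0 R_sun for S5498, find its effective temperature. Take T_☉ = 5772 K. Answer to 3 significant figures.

2.49×10^4 K

T/T_☉ = (L/L_☉)^(1/4) / (R/R_☉)^(1/2)
T = 5772 × (1.12×10^5)^(1/4) / √(18.0) = 5772 × 18.29 / 4.243 = 2.489×10^4 K.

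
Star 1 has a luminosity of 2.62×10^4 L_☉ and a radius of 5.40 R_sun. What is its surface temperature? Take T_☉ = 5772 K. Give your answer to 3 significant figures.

3.16×10^4 K

T/T_☉ = (L/L_☉)^(1/4) / (R/R_☉)^(1/2)
T = 5772 × (2.62×10^4)^(1/4) / √(5.40) = 5772 × 12.72 / 2.324 = 3.160×10^4 K.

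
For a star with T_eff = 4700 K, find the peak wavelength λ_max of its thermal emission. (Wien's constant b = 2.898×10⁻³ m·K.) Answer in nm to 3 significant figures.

λ_max = b/T = 2.898×10⁻³ / 4700 = 6.17×10^-7 m = 616.6 nm.

617 nm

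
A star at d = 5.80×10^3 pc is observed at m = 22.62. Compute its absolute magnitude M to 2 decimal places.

M = m − 5 log₁₀(d/10 pc) = 22.62 − 5 log₁₀(5.80×10^3/10)
  = 22.62 − 5 × 2.763 = 22.62 − 13.82 = 8.80.

8.80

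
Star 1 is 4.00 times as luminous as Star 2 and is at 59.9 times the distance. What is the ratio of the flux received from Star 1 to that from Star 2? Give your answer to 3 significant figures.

F = L/(4πd²), so F_1/F_2 = (L_1/L_2) / (d_1/d_2)²
= 4.00 / (59.9)² = 4.00 / 3588 = 0.001115.

0.00111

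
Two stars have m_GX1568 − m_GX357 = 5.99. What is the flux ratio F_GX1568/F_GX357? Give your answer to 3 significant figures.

0.00402

F_GX1568/F_GX357 = 10^(−(m_GX1568 − m_GX357)/2.5) = 10^(-5.99/2.5) = 10^-2.396 = 0.004018.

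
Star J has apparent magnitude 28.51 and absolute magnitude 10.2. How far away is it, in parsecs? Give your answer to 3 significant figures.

m − M = 5 log₁₀(d/10 pc)
28.51 − (10.2) = 18.31 = 5 log₁₀(d/10)
d = 10 × 10^(18.31/5) = 10 × 10^3.662 = 4.592×10^4 pc.

4.59×10^4 pc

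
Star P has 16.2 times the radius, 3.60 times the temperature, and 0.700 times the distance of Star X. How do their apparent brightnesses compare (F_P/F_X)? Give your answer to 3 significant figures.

L_P/L_X = (R_P/R_X)²(T_P/T_X)⁴ = (16.2)² × (3.60)⁴ = 4.408×10^4.
F_P/F_X = (L_P/L_X)/(d_P/d_X)² = 4.408×10^4 / (0.700)² = 8.996×10^4.

9.00×10^4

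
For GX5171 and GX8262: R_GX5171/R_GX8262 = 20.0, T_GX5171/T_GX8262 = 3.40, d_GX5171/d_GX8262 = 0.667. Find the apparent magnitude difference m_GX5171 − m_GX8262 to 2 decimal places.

L_GX5171/L_GX8262 = (20.0)²(3.40)⁴ = 5.345×10^4.
F_GX5171/F_GX8262 = (L_GX5171/L_GX8262)/(d_GX5171/d_GX8262)² = 5.345×10^4/0.4449 = 1.202×10^5.
m_GX5171 − m_GX8262 = −2.5 log₁₀(1.202×10^5) = -12.70.

-12.70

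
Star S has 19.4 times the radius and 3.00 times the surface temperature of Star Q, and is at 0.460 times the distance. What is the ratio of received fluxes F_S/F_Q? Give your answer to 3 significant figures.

L_S/L_Q = (R_S/R_Q)²(T_S/T_Q)⁴ = (19.4)² × (3.00)⁴ = 3.049×10^4.
F_S/F_Q = (L_S/L_Q)/(d_S/d_Q)² = 3.049×10^4 / (0.460)² = 1.441×10^5.

1.44×10^5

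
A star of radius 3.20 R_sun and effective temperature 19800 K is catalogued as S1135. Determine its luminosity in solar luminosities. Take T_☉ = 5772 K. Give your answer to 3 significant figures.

1.42×10^3 solar luminosities

L/L_☉ = (R/R_☉)² (T/T_☉)⁴ = (3.20)² × (19800/5772)⁴
       = 10.24 × (3.430)⁴ = 10.24 × 138.5 = 1418.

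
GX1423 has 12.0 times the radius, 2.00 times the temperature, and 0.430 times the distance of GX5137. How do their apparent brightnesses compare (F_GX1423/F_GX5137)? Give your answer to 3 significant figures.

1.25×10^4

L_GX1423/L_GX5137 = (R_GX1423/R_GX5137)²(T_GX1423/T_GX5137)⁴ = (12.0)² × (2.00)⁴ = 2304.
F_GX1423/F_GX5137 = (L_GX1423/L_GX5137)/(d_GX1423/d_GX5137)² = 2304 / (0.430)² = 1.246×10^4.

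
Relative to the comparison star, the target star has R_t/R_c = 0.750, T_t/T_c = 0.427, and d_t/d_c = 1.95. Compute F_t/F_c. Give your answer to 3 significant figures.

L_t/L_c = (R_t/R_c)²(T_t/T_c)⁴ = (0.750)² × (0.427)⁴ = 0.01870.
F_t/F_c = (L_t/L_c)/(d_t/d_c)² = 0.01870 / (1.95)² = 0.004918.

0.00492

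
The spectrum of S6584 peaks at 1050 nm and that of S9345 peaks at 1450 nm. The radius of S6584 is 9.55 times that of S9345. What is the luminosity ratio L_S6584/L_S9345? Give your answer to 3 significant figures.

Wien's law gives T ∝ 1/λ_max, so T_S6584/T_S9345 = λ_S9345/λ_S6584 = 1450/1050 = 1.381.
Then L ∝ R²T⁴ gives L_S6584/L_S9345 = (9.55)² × (1.381)⁴ = 91.20 × 3.637 = 331.7.

332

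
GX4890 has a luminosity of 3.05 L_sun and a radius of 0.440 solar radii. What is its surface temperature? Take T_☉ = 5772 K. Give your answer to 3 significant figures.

1.15×10^4 K

T/T_☉ = (L/L_☉)^(1/4) / (R/R_☉)^(1/2)
T = 5772 × (3.05)^(1/4) / √(0.440) = 5772 × 1.322 / 0.6633 = 1.150×10^4 K.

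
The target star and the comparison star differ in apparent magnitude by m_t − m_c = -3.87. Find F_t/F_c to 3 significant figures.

F_t/F_c = 10^(−(m_t − m_c)/2.5) = 10^(3.87/2.5) = 10^1.548 = 35.32.

35.3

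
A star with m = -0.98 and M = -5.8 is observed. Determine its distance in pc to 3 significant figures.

92.0 pc

m − M = 5 log₁₀(d/10 pc)
-0.98 − (-5.8) = 4.82 = 5 log₁₀(d/10)
d = 10 × 10^(4.82/5) = 10 × 10^0.964 = 92.04 pc.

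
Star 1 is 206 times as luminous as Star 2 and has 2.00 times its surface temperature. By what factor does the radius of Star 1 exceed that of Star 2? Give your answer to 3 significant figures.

3.59

L ∝ R²T⁴ gives R ∝ √L / T², so
R_1/R_2 = √(206) / (2.00)² = 14.35 / 4.000 = 3.588.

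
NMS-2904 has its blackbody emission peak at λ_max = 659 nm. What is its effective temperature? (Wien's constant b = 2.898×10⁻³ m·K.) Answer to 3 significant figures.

4.40×10^3 K

T = b/λ_max = 2.898×10⁻³ / (659×10⁻⁹) = 4398 K.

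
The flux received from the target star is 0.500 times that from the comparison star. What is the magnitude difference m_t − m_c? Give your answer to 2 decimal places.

0.75

m_t − m_c = −2.5 log₁₀(F_t/F_c) = −2.5 log₁₀(0.500) = −2.5 × (-0.301) = 0.753.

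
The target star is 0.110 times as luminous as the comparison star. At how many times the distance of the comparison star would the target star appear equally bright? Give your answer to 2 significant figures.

0.33

Equal flux requires L_t/d_t² = L_c/d_c², so d_t/d_c = √(L_t/L_c)
= √(0.110) = 0.3317.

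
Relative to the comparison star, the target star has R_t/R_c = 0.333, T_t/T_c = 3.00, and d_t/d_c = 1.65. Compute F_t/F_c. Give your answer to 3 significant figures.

L_t/L_c = (R_t/R_c)²(T_t/T_c)⁴ = (0.333)² × (3.00)⁴ = 8.982.
F_t/F_c = (L_t/L_c)/(d_t/d_c)² = 8.982 / (1.65)² = 3.299.

3.30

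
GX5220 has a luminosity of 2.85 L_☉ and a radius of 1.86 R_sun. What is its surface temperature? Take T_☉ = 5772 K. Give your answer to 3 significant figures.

5.50×10^3 K

T/T_☉ = (L/L_☉)^(1/4) / (R/R_☉)^(1/2)
T = 5772 × (2.85)^(1/4) / √(1.86) = 5772 × 1.299 / 1.364 = 5499 K.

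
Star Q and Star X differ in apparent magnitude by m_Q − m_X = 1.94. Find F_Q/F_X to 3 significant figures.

F_Q/F_X = 10^(−(m_Q − m_X)/2.5) = 10^(-1.94/2.5) = 10^-0.776 = 0.1675.

0.167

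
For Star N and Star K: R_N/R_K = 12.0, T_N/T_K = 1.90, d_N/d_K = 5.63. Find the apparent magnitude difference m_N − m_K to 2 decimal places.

-4.43

L_N/L_K = (12.0)²(1.90)⁴ = 1877.
F_N/F_K = (L_N/L_K)/(d_N/d_K)² = 1877/31.70 = 59.21.
m_N − m_K = −2.5 log₁₀(59.21) = -4.43.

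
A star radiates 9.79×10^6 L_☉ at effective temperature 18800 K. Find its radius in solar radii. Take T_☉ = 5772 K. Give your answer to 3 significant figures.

R/R_☉ = √(L/L_☉) / (T/T_☉)² = √(9.79×10^6) / (3.257)²
       = 3129 / 10.61 = 294.9.

295 solar radii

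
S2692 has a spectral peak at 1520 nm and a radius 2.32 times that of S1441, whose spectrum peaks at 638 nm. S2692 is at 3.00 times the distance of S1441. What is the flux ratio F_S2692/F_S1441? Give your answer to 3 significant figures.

0.0186

Wien's law: T_S2692/T_S1441 = λ_S1441/λ_S2692 = 638/1520 = 0.4197.
L_S2692/L_S1441 = (R_S2692/R_S1441)²(T_S2692/T_S1441)⁴ = (2.32)²(0.4197)⁴ = 0.1671.
F_S2692/F_S1441 = (L_S2692/L_S1441)/(d_S2692/d_S1441)² = 0.1671/(3.00)² = 0.01856.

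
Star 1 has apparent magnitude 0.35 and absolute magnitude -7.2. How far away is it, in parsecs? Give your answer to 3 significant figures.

324 pc

m − M = 5 log₁₀(d/10 pc)
0.35 − (-7.2) = 7.55 = 5 log₁₀(d/10)
d = 10 × 10^(7.55/5) = 10 × 10^1.510 = 323.6 pc.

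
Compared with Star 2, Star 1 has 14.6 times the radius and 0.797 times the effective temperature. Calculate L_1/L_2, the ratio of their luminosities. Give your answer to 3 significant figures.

From the Stefan–Boltzmann law, L ∝ R²T⁴, so
L_1/L_2 = (R_1/R_2)² (T_1/T_2)⁴ = (14.6)² × (0.797)⁴ = 213.2 × 0.4035 = 86.01.

86.0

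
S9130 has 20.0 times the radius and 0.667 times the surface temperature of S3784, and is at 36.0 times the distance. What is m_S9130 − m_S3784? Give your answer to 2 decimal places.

L_S9130/L_S3784 = (20.0)²(0.667)⁴ = 79.17.
F_S9130/F_S3784 = (L_S9130/L_S3784)/(d_S9130/d_S3784)² = 79.17/1296 = 0.06109.
m_S9130 − m_S3784 = −2.5 log₁₀(0.06109) = 3.04.

3.04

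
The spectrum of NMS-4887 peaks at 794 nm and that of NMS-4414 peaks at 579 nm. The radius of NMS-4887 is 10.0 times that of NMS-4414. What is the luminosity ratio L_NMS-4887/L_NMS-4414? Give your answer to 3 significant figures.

28.3

Wien's law gives T ∝ 1/λ_max, so T_NMS-4887/T_NMS-4414 = λ_NMS-4414/λ_NMS-4887 = 579/794 = 0.7292.
Then L ∝ R²T⁴ gives L_NMS-4887/L_NMS-4414 = (10.0)² × (0.7292)⁴ = 100.0 × 0.2828 = 28.28.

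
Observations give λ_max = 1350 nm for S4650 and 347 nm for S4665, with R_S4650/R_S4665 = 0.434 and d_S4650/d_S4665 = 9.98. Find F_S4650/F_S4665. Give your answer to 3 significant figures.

8.25×10^-6

Wien's law: T_S4650/T_S4665 = λ_S4665/λ_S4650 = 347/1350 = 0.2570.
L_S4650/L_S4665 = (R_S4650/R_S4665)²(T_S4650/T_S4665)⁴ = (0.434)²(0.2570)⁴ = 8.222×10^-4.
F_S4650/F_S4665 = (L_S4650/L_S4665)/(d_S4650/d_S4665)² = 8.222×10^-4/(9.98)² = 8.255×10^-6.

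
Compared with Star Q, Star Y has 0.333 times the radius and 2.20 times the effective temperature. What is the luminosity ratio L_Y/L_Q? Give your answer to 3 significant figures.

2.60

From the Stefan–Boltzmann law, L ∝ R²T⁴, so
L_Y/L_Q = (R_Y/R_Q)² (T_Y/T_Q)⁴ = (0.333)² × (2.20)⁴ = 0.1109 × 23.43 = 2.598.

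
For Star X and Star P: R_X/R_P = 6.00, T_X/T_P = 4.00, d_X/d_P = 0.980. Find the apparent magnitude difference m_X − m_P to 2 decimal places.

-9.96

L_X/L_P = (6.00)²(4.00)⁴ = 9216.
F_X/F_P = (L_X/L_P)/(d_X/d_P)² = 9216/0.9604 = 9596.
m_X − m_P = −2.5 log₁₀(9596) = -9.96.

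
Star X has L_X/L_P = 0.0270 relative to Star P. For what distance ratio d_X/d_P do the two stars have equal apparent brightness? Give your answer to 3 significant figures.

Equal flux requires L_X/d_X² = L_P/d_P², so d_X/d_P = √(L_X/L_P)
= √(0.0270) = 0.1643.

0.164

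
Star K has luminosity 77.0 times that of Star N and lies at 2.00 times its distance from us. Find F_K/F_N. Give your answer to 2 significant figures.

19

F = L/(4πd²), so F_K/F_N = (L_K/L_N) / (d_K/d_N)²
= 77.0 / (2.00)² = 77.0 / 4.000 = 19.25.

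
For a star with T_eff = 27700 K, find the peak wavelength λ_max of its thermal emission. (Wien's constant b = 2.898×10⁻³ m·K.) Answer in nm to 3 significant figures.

λ_max = b/T = 2.898×10⁻³ / 27700 = 1.05×10^-7 m = 104.6 nm.

105 nm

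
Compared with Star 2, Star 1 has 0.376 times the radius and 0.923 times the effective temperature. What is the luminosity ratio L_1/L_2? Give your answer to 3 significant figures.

From the Stefan–Boltzmann law, L ∝ R²T⁴, so
L_1/L_2 = (R_1/R_2)² (T_1/T_2)⁴ = (0.376)² × (0.923)⁴ = 0.1414 × 0.7258 = 0.1026.

0.103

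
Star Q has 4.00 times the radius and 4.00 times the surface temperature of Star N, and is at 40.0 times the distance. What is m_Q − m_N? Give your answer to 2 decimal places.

-1.02

L_Q/L_N = (4.00)²(4.00)⁴ = 4096.
F_Q/F_N = (L_Q/L_N)/(d_Q/d_N)² = 4096/1600 = 2.560.
m_Q − m_N = −2.5 log₁₀(2.560) = -1.02.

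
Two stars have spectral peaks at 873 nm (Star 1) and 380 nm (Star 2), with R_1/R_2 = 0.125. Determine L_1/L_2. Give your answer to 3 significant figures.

5.61×10^-4

Wien's law gives T ∝ 1/λ_max, so T_1/T_2 = λ_2/λ_1 = 380/873 = 0.4353.
Then L ∝ R²T⁴ gives L_1/L_2 = (0.125)² × (0.4353)⁴ = 0.01562 × 0.03590 = 5.609×10^-4.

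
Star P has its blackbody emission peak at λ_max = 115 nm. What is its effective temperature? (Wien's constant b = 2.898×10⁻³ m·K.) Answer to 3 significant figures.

2.52×10^4 K

T = b/λ_max = 2.898×10⁻³ / (115×10⁻⁹) = 2.520×10^4 K.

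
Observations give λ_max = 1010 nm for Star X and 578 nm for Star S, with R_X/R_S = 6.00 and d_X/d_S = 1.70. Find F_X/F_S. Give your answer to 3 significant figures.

Wien's law: T_X/T_S = λ_S/λ_X = 578/1010 = 0.5723.
L_X/L_S = (R_X/R_S)²(T_X/T_S)⁴ = (6.00)²(0.5723)⁴ = 3.861.
F_X/F_S = (L_X/L_S)/(d_X/d_S)² = 3.861/(1.70)² = 1.336.

1.34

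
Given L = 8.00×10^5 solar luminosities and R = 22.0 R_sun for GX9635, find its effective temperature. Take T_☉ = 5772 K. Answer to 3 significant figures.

T/T_☉ = (L/L_☉)^(1/4) / (R/R_☉)^(1/2)
T = 5772 × (8.00×10^5)^(1/4) / √(22.0) = 5772 × 29.91 / 4.690 = 3.680×10^4 K.

3.68×10^4 K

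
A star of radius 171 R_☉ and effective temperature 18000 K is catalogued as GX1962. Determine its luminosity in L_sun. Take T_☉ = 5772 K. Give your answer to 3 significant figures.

L/L_☉ = (R/R_☉)² (T/T_☉)⁴ = (171)² × (18000/5772)⁴
       = 2.924×10^4 × (3.119)⁴ = 2.924×10^4 × 94.58 = 2.766×10^6.

2.77×10^6 L_sun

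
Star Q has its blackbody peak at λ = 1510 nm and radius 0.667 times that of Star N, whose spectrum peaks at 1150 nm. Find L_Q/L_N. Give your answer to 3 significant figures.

0.150

Wien's law gives T ∝ 1/λ_max, so T_Q/T_N = λ_N/λ_Q = 1150/1510 = 0.7616.
Then L ∝ R²T⁴ gives L_Q/L_N = (0.667)² × (0.7616)⁴ = 0.4449 × 0.3364 = 0.1497.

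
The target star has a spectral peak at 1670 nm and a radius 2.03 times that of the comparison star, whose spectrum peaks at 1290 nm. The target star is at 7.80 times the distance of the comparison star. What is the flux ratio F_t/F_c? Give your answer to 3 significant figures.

0.0241

Wien's law: T_t/T_c = λ_c/λ_t = 1290/1670 = 0.7725.
L_t/L_c = (R_t/R_c)²(T_t/T_c)⁴ = (2.03)²(0.7725)⁴ = 1.467.
F_t/F_c = (L_t/L_c)/(d_t/d_c)² = 1.467/(7.80)² = 0.02412.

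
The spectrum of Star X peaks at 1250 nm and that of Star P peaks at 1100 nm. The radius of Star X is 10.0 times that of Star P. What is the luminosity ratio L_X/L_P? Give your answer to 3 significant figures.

Wien's law gives T ∝ 1/λ_max, so T_X/T_P = λ_P/λ_X = 1100/1250 = 0.8800.
Then L ∝ R²T⁴ gives L_X/L_P = (10.0)² × (0.8800)⁴ = 100.0 × 0.5997 = 59.97.

60.0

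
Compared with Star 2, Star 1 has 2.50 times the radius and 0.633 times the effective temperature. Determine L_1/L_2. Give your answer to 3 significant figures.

1.00

From the Stefan–Boltzmann law, L ∝ R²T⁴, so
L_1/L_2 = (R_1/R_2)² (T_1/T_2)⁴ = (2.50)² × (0.633)⁴ = 6.250 × 0.1606 = 1.003.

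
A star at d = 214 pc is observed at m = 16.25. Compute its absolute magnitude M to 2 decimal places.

9.60

M = m − 5 log₁₀(d/10 pc) = 16.25 − 5 log₁₀(214/10)
  = 16.25 − 5 × 1.330 = 16.25 − 6.65 = 9.60.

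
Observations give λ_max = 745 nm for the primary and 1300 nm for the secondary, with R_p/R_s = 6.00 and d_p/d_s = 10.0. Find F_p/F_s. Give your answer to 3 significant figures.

Wien's law: T_p/T_s = λ_s/λ_p = 1300/745 = 1.745.
L_p/L_s = (R_p/R_s)²(T_p/T_s)⁴ = (6.00)²(1.745)⁴ = 333.8.
F_p/F_s = (L_p/L_s)/(d_p/d_s)² = 333.8/(10.0)² = 3.338.

3.34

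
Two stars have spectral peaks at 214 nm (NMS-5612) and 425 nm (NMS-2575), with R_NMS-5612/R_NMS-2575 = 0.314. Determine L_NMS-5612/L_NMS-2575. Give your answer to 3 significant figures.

Wien's law gives T ∝ 1/λ_max, so T_NMS-5612/T_NMS-2575 = λ_NMS-2575/λ_NMS-5612 = 425/214 = 1.986.
Then L ∝ R²T⁴ gives L_NMS-5612/L_NMS-2575 = (0.314)² × (1.986)⁴ = 0.09860 × 15.56 = 1.534.

1.53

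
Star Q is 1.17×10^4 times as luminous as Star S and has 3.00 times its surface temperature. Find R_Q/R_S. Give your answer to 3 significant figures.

L ∝ R²T⁴ gives R ∝ √L / T², so
R_Q/R_S = √(1.17×10^4) / (3.00)² = 108.2 / 9.000 = 12.02.

12.0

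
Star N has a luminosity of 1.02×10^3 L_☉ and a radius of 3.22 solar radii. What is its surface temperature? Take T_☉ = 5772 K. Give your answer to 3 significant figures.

T/T_☉ = (L/L_☉)^(1/4) / (R/R_☉)^(1/2)
T = 5772 × (1.02×10^3)^(1/4) / √(3.22) = 5772 × 5.651 / 1.794 = 1.818×10^4 K.

1.82×10^4 K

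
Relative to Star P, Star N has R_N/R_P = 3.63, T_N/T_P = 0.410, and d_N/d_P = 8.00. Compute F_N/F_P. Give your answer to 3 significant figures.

0.00582

L_N/L_P = (R_N/R_P)²(T_N/T_P)⁴ = (3.63)² × (0.410)⁴ = 0.3723.
F_N/F_P = (L_N/L_P)/(d_N/d_P)² = 0.3723 / (8.00)² = 0.005818.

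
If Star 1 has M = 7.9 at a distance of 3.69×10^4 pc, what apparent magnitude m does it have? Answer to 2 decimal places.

25.74

m = M + 5 log₁₀(d/10 pc) = 7.9 + 5 log₁₀(3.69×10^4/10)
  = 7.9 + 5 × 3.567 = 7.9 + 17.84 = 25.74.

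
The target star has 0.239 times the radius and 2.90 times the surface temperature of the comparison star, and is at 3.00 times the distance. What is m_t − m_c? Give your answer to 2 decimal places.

L_t/L_c = (0.239)²(2.90)⁴ = 4.040.
F_t/F_c = (L_t/L_c)/(d_t/d_c)² = 4.040/9.000 = 0.4489.
m_t − m_c = −2.5 log₁₀(0.4489) = 0.87.

0.87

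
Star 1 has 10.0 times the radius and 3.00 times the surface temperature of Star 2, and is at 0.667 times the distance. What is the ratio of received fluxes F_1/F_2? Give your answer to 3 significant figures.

1.82×10^4

L_1/L_2 = (R_1/R_2)²(T_1/T_2)⁴ = (10.0)² × (3.00)⁴ = 8100.
F_1/F_2 = (L_1/L_2)/(d_1/d_2)² = 8100 / (0.667)² = 1.821×10^4.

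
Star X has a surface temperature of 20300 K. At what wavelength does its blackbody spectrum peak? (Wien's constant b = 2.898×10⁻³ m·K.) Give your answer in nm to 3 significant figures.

λ_max = b/T = 2.898×10⁻³ / 20300 = 1.43×10^-7 m = 142.8 nm.

143 nm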